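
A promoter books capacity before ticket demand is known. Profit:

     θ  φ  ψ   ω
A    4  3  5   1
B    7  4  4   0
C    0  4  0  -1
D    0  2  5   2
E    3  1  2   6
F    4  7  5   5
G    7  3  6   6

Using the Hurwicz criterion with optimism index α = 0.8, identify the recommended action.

F

A: 0.8·5 + 0.2·1 = 4.2
B: 0.8·7 + 0.2·0 = 5.6
C: 0.8·4 + 0.2·(-1) = 3
D: 0.8·5 + 0.2·0 = 4
E: 0.8·6 + 0.2·1 = 5
F: 0.8·7 + 0.2·4 = 6.4
G: 0.8·7 + 0.2·3 = 6.2
Highest Hurwicz score = 6.4 → F.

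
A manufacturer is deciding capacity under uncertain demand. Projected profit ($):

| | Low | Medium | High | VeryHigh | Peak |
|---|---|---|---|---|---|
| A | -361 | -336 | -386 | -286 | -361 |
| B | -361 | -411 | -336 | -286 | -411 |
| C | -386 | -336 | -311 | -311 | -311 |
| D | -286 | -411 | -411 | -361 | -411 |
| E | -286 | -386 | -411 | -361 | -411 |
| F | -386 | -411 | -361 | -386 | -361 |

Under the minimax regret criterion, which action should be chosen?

Column bests: Low=-286, Medium=-336, High=-311, VeryHigh=-286, Peak=-311.
A regrets: 75, 0, 75, 0, 50 → max 75
B regrets: 75, 75, 25, 0, 100 → max 100
C regrets: 100, 0, 0, 25, 0 → max 100
D regrets: 0, 75, 100, 75, 100 → max 100
E regrets: 0, 50, 100, 75, 100 → max 100
F regrets: 100, 75, 50, 100, 50 → max 100
Smallest max regret = 75 → A.

A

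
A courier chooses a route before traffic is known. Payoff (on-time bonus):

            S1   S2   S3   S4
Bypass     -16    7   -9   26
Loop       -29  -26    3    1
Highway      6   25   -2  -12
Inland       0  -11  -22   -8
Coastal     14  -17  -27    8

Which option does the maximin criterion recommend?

Row minima: Bypass=-16, Loop=-29, Highway=-12, Inland=-22, Coastal=-27
Best worst-case = -12 → Highway.

Highway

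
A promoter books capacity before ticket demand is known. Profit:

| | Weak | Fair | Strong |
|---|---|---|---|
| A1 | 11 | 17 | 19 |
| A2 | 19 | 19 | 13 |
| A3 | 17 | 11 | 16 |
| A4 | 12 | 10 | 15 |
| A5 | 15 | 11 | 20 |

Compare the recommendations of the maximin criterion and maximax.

Row minima: A1=11, A2=13, A3=11, A4=10, A5=11
Best worst-case = 13 → A2.
Row maxima: A1=19, A2=19, A3=17, A4=15, A5=20
Best best-case = 20 → A5.

maximin → A2; maximax → A5 (disagree)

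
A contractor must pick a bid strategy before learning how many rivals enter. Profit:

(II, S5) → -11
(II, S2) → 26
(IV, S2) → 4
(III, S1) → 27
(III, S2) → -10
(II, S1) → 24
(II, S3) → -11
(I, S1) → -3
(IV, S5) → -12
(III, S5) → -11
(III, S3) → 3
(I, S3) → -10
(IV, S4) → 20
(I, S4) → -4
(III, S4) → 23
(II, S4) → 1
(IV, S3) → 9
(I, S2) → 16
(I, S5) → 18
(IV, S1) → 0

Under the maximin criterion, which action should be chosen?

Row minima: I=-10, II=-11, III=-11, IV=-12
Best worst-case = -10 → I.

I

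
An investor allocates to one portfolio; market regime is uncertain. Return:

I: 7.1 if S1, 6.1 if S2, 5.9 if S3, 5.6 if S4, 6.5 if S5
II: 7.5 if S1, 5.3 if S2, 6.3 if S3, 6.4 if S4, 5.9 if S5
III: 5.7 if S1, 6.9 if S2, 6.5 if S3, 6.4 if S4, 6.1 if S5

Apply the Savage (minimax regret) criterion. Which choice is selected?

Column bests: S1=7.5, S2=6.9, S3=6.5, S4=6.4, S5=6.5.
I regrets: 0.4, 0.8, 0.6, 0.8, 0.0 → max 0.8
II regrets: 0.0, 1.6, 0.2, 0.0, 0.6 → max 1.6
III regrets: 1.8, 0.0, 0.0, 0.0, 0.4 → max 1.8
Smallest max regret = 0.8 → I.

I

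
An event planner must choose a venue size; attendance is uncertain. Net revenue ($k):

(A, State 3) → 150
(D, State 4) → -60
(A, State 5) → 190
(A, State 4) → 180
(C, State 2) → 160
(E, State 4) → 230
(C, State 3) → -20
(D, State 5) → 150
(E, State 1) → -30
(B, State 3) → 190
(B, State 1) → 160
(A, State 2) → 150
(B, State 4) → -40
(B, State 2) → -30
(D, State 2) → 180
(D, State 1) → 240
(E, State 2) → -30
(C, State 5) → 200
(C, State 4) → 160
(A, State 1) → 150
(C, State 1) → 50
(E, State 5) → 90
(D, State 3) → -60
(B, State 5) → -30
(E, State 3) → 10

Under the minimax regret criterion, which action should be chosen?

A

Column bests: State 1=240, State 2=180, State 3=190, State 4=230, State 5=200.
A regrets: 90, 30, 40, 50, 10 → max 90
B regrets: 80, 210, 0, 270, 230 → max 270
C regrets: 190, 20, 210, 70, 0 → max 210
D regrets: 0, 0, 250, 290, 50 → max 290
E regrets: 270, 210, 180, 0, 110 → max 270
Smallest max regret = 90 → A.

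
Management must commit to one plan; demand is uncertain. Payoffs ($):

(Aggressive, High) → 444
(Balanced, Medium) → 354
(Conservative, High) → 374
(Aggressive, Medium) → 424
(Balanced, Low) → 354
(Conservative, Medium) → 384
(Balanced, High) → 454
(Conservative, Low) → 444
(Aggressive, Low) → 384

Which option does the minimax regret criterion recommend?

Column bests: Low=444, Medium=424, High=454.
Conservative regrets: 0, 40, 80 → max 80
Balanced regrets: 90, 70, 0 → max 90
Aggressive regrets: 60, 0, 10 → max 60
Smallest max regret = 60 → Aggressive.

Aggressive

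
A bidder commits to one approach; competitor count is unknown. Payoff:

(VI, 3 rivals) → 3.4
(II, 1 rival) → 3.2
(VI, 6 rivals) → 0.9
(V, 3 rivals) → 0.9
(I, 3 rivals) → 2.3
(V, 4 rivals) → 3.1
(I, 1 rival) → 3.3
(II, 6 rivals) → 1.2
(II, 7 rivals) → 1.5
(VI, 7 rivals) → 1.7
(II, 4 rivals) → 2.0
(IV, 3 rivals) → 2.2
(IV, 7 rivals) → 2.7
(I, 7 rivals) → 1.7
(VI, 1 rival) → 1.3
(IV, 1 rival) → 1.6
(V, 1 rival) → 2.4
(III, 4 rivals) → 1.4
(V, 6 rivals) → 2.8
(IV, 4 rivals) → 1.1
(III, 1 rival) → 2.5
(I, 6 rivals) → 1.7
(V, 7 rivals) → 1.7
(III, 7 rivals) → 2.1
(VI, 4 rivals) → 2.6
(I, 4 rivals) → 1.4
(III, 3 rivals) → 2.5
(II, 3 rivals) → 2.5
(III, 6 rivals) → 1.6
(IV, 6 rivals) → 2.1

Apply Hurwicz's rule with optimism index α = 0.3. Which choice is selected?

I

I: 0.3·3.3 + 0.7·1.4 = 1.97
II: 0.3·3.2 + 0.7·1.2 = 1.8
III: 0.3·2.5 + 0.7·1.4 = 1.73
IV: 0.3·2.7 + 0.7·1.1 = 1.58
V: 0.3·3.1 + 0.7·0.9 = 1.56
VI: 0.3·3.4 + 0.7·0.9 = 1.65
Highest Hurwicz score = 1.97 → I.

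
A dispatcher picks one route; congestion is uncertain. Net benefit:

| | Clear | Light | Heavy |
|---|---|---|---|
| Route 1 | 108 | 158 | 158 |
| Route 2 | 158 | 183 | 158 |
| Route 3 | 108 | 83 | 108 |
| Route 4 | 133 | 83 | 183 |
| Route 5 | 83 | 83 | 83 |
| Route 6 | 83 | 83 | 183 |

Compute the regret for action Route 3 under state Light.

100

Best payoff under Light is 183.
Regret = 183 − 83 = 100.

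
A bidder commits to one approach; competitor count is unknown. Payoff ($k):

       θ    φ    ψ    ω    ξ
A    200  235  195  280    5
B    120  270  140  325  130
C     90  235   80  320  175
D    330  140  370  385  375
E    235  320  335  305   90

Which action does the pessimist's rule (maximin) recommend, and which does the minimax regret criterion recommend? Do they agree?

maximin → D; minimax regret → D (agree)

Row minima: A=5, B=120, C=80, D=140, E=90
Best worst-case = 140 → D.
Column bests: θ=330, φ=320, ψ=370, ω=385, ξ=375.
A regrets: 130, 85, 175, 105, 370 → max 370
B regrets: 210, 50, 230, 60, 245 → max 245
C regrets: 240, 85, 290, 65, 200 → max 290
D regrets: 0, 180, 0, 0, 0 → max 180
E regrets: 95, 0, 35, 80, 285 → max 285
Smallest max regret = 180 → D.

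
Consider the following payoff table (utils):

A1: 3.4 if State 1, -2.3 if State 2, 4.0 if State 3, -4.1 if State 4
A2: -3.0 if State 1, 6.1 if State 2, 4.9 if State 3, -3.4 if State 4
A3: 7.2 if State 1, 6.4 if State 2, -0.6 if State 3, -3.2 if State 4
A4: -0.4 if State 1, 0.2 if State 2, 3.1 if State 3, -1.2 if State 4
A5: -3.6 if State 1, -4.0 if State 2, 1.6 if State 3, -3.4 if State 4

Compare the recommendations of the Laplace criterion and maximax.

laplace → A3; maximax → A3 (agree)

Row averages: A1=0.25, A2=1.15, A3=2.45, A4=0.425, A5=-2.35
Highest average = 2.45 → A3.
Row maxima: A1=4.0, A2=6.1, A3=7.2, A4=3.1, A5=1.6
Best best-case = 7.2 → A3.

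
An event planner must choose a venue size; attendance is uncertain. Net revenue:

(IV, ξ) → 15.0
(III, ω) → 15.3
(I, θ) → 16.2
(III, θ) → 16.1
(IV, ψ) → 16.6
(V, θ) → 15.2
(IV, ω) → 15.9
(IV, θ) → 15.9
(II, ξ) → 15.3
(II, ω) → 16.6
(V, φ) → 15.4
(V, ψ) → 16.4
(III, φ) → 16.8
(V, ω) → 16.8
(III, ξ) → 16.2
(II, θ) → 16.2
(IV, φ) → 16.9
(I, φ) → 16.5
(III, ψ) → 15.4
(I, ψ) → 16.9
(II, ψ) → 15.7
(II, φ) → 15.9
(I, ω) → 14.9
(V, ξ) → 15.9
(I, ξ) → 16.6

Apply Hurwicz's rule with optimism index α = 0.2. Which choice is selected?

III

I: 0.2·16.9 + 0.8·14.9 = 15.3
II: 0.2·16.6 + 0.8·15.3 = 15.56
III: 0.2·16.8 + 0.8·15.3 = 15.6
IV: 0.2·16.9 + 0.8·15.0 = 15.38
V: 0.2·16.8 + 0.8·15.2 = 15.52
Highest Hurwicz score = 15.6 → III.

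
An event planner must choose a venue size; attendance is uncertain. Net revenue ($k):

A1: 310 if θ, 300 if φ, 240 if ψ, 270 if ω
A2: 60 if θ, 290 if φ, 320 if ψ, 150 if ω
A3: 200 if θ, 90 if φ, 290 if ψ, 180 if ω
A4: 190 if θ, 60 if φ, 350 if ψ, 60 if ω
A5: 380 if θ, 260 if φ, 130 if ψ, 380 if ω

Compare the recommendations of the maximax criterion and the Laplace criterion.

Row maxima: A1=310, A2=320, A3=290, A4=350, A5=380
Best best-case = 380 → A5.
Row averages: A1=280, A2=205, A3=190, A4=165, A5=287.5
Highest average = 287.5 → A5.

maximax → A5; laplace → A5 (agree)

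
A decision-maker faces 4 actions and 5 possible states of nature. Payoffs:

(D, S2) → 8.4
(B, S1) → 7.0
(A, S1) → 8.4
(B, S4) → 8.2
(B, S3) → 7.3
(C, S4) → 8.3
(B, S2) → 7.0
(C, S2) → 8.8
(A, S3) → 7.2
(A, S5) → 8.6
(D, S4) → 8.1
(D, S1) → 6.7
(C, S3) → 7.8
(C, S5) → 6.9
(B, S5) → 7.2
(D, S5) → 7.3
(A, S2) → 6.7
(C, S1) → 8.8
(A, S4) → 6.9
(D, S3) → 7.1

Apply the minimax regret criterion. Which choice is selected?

C

Column bests: S1=8.8, S2=8.8, S3=7.8, S4=8.3, S5=8.6.
A regrets: 0.4, 2.1, 0.6, 1.4, 0.0 → max 2.1
B regrets: 1.8, 1.8, 0.5, 0.1, 1.4 → max 1.8
C regrets: 0.0, 0.0, 0.0, 0.0, 1.7 → max 1.7
D regrets: 2.1, 0.4, 0.7, 0.2, 1.3 → max 2.1
Smallest max regret = 1.7 → C.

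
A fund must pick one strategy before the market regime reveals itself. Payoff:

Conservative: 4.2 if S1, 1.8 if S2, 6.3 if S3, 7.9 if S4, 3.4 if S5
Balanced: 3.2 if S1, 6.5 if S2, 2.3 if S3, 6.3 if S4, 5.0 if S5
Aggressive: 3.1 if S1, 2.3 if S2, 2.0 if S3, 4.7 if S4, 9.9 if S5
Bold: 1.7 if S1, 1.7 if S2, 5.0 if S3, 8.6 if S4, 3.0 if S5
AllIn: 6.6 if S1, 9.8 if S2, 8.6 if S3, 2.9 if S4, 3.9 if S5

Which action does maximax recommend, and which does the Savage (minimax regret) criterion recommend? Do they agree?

maximax → Aggressive; minimax regret → AllIn (disagree)

Row maxima: Conservative=7.9, Balanced=6.5, Aggressive=9.9, Bold=8.6, AllIn=9.8
Best best-case = 9.9 → Aggressive.
Column bests: S1=6.6, S2=9.8, S3=8.6, S4=8.6, S5=9.9.
Conservative regrets: 2.4, 8.0, 2.3, 0.7, 6.5 → max 8.0
Balanced regrets: 3.4, 3.3, 6.3, 2.3, 4.9 → max 6.3
Aggressive regrets: 3.5, 7.5, 6.6, 3.9, 0.0 → max 7.5
Bold regrets: 4.9, 8.1, 3.6, 0.0, 6.9 → max 8.1
AllIn regrets: 0.0, 0.0, 0.0, 5.7, 6.0 → max 6.0
Smallest max regret = 6.0 → AllIn.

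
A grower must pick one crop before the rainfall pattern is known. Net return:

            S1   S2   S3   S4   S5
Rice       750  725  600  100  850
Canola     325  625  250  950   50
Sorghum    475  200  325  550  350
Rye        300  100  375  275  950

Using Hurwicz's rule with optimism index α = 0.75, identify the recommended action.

Rye

Rice: 0.75·850 + 0.25·100 = 662.5
Canola: 0.75·950 + 0.25·50 = 725
Sorghum: 0.75·550 + 0.25·200 = 462.5
Rye: 0.75·950 + 0.25·100 = 737.5
Highest Hurwicz score = 737.5 → Rye.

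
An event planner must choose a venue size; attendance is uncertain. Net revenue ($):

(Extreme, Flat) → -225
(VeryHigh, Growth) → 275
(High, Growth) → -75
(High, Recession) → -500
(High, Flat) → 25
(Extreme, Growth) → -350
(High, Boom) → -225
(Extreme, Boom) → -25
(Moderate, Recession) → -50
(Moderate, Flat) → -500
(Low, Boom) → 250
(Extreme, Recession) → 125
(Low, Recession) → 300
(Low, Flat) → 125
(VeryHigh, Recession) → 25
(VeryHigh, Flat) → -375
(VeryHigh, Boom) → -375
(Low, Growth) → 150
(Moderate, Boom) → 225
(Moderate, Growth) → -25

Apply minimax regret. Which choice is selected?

Low

Column bests: Recession=300, Flat=125, Growth=275, Boom=250.
Low regrets: 0, 0, 125, 0 → max 125
Moderate regrets: 350, 625, 300, 25 → max 625
High regrets: 800, 100, 350, 475 → max 800
VeryHigh regrets: 275, 500, 0, 625 → max 625
Extreme regrets: 175, 350, 625, 275 → max 625
Smallest max regret = 125 → Low.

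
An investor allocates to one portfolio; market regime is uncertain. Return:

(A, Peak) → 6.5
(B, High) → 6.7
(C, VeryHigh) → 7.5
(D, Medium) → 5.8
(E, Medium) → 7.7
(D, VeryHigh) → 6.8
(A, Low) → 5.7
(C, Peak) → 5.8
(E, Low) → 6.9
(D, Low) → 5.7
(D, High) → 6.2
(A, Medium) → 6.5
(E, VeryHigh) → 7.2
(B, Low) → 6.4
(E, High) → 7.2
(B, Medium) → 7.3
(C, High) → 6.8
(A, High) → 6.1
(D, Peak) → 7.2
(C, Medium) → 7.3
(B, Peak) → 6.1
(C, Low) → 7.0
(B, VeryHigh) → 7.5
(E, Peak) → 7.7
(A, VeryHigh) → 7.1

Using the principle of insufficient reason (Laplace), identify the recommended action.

Row averages: A=6.38, B=6.8, C=6.88, D=6.34, E=7.34
Highest average = 7.34 → E.

E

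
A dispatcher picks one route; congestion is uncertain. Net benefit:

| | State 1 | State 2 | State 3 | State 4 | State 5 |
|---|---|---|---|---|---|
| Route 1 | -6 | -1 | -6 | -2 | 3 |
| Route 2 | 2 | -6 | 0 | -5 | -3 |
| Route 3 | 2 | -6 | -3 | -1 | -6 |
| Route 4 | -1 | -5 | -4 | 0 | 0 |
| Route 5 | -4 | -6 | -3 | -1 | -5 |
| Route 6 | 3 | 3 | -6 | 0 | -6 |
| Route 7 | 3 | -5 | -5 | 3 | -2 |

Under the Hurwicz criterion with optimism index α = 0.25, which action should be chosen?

Route 1: 0.25·3 + 0.75·(-6) = -3.75
Route 2: 0.25·2 + 0.75·(-6) = -4
Route 3: 0.25·2 + 0.75·(-6) = -4
Route 4: 0.25·0 + 0.75·(-5) = -3.75
Route 5: 0.25·(-1) + 0.75·(-6) = -4.75
Route 6: 0.25·3 + 0.75·(-6) = -3.75
Route 7: 0.25·3 + 0.75·(-5) = -3
Highest Hurwicz score = -3 → Route 7.

Route 7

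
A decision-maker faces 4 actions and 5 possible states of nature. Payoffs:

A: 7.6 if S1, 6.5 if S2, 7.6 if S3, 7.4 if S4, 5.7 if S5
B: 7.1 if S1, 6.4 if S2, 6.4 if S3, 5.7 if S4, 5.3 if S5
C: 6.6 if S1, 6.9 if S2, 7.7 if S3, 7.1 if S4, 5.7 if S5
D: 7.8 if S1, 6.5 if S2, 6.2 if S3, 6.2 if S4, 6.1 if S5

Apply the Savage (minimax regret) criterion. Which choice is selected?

A

Column bests: S1=7.8, S2=6.9, S3=7.7, S4=7.4, S5=6.1.
A regrets: 0.2, 0.4, 0.1, 0.0, 0.4 → max 0.4
B regrets: 0.7, 0.5, 1.3, 1.7, 0.8 → max 1.7
C regrets: 1.2, 0.0, 0.0, 0.3, 0.4 → max 1.2
D regrets: 0.0, 0.4, 1.5, 1.2, 0.0 → max 1.5
Smallest max regret = 0.4 → A.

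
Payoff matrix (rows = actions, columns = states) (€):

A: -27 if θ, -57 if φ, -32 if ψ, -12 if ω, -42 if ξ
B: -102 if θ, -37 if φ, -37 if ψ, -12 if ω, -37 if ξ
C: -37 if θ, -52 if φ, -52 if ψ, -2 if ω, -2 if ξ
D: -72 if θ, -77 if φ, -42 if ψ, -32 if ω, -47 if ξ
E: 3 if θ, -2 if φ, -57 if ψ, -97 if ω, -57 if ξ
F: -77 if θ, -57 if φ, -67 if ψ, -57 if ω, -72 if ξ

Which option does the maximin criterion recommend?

C

Row minima: A=-57, B=-102, C=-52, D=-77, E=-97, F=-77
Best worst-case = -52 → C.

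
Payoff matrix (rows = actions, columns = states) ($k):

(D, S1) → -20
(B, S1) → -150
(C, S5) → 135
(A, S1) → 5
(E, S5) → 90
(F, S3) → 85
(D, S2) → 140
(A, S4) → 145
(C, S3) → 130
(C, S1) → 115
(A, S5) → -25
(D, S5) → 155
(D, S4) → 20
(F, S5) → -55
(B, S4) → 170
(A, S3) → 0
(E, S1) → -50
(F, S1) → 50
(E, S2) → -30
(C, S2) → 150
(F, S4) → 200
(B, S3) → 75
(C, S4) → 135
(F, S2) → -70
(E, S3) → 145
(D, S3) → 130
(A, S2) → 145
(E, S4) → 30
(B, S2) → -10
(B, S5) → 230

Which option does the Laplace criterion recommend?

C

Row averages: A=54, B=63, C=133, D=85, E=37, F=42
Highest average = 133 → C.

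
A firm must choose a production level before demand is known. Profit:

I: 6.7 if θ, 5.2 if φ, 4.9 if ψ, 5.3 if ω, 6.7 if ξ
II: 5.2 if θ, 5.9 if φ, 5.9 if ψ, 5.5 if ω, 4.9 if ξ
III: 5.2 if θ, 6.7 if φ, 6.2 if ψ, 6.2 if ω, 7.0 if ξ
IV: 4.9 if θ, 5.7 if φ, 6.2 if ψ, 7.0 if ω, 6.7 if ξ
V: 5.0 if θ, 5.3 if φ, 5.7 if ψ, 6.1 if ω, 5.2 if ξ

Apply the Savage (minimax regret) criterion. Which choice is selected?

Column bests: θ=6.7, φ=6.7, ψ=6.2, ω=7.0, ξ=7.0.
I regrets: 0.0, 1.5, 1.3, 1.7, 0.3 → max 1.7
II regrets: 1.5, 0.8, 0.3, 1.5, 2.1 → max 2.1
III regrets: 1.5, 0.0, 0.0, 0.8, 0.0 → max 1.5
IV regrets: 1.8, 1.0, 0.0, 0.0, 0.3 → max 1.8
V regrets: 1.7, 1.4, 0.5, 0.9, 1.8 → max 1.8
Smallest max regret = 1.5 → III.

III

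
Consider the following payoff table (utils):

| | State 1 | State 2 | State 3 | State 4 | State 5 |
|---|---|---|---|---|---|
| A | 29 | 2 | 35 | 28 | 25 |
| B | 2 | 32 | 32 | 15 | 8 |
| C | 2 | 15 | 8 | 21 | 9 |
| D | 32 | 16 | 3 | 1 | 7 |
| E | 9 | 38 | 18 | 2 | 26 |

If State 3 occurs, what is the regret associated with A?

Best payoff under State 3 is 35.
Regret = 35 − 35 = 0.

0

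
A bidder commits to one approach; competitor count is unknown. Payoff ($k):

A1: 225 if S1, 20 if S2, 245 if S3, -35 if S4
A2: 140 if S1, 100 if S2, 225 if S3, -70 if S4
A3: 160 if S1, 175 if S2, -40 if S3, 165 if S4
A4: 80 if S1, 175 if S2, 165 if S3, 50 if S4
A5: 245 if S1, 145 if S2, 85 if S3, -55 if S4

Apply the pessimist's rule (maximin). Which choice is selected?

Row minima: A1=-35, A2=-70, A3=-40, A4=50, A5=-55
Best worst-case = 50 → A4.

A4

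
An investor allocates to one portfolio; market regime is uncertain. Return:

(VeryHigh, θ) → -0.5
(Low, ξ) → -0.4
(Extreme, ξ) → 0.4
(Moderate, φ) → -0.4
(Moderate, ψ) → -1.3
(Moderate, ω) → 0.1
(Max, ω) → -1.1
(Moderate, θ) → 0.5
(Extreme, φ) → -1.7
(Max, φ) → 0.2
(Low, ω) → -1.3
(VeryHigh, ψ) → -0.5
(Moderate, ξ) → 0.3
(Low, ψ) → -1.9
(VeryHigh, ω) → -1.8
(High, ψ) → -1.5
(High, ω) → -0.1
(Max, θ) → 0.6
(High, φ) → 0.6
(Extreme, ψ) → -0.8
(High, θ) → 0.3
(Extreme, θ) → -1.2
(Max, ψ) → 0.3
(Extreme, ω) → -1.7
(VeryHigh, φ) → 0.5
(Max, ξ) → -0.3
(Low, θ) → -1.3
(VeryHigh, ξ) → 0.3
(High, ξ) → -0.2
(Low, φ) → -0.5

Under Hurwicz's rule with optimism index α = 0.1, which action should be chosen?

Low: 0.1·(-0.4) + 0.9·(-1.9) = -1.75
Moderate: 0.1·0.5 + 0.9·(-1.3) = -1.12
High: 0.1·0.6 + 0.9·(-1.5) = -1.29
VeryHigh: 0.1·0.5 + 0.9·(-1.8) = -1.57
Extreme: 0.1·0.4 + 0.9·(-1.7) = -1.49
Max: 0.1·0.6 + 0.9·(-1.1) = -0.93
Highest Hurwicz score = -0.93 → Max.

Max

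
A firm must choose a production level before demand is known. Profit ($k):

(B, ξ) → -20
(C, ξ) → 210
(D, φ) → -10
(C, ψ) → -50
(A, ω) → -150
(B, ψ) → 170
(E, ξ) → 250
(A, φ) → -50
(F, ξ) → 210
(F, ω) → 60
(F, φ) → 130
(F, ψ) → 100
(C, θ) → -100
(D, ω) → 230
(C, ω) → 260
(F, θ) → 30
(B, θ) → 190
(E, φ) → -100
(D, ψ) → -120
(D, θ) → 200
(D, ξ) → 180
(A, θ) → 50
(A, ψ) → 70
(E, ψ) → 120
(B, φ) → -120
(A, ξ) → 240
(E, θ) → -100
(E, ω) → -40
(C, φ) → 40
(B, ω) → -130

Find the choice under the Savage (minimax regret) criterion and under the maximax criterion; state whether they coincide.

minimax regret → F; maximax → C (disagree)

Column bests: θ=200, φ=130, ψ=170, ω=260, ξ=250.
A regrets: 150, 180, 100, 410, 10 → max 410
B regrets: 10, 250, 0, 390, 270 → max 390
C regrets: 300, 90, 220, 0, 40 → max 300
D regrets: 0, 140, 290, 30, 70 → max 290
E regrets: 300, 230, 50, 300, 0 → max 300
F regrets: 170, 0, 70, 200, 40 → max 200
Smallest max regret = 200 → F.
Row maxima: A=240, B=190, C=260, D=230, E=250, F=210
Best best-case = 260 → C.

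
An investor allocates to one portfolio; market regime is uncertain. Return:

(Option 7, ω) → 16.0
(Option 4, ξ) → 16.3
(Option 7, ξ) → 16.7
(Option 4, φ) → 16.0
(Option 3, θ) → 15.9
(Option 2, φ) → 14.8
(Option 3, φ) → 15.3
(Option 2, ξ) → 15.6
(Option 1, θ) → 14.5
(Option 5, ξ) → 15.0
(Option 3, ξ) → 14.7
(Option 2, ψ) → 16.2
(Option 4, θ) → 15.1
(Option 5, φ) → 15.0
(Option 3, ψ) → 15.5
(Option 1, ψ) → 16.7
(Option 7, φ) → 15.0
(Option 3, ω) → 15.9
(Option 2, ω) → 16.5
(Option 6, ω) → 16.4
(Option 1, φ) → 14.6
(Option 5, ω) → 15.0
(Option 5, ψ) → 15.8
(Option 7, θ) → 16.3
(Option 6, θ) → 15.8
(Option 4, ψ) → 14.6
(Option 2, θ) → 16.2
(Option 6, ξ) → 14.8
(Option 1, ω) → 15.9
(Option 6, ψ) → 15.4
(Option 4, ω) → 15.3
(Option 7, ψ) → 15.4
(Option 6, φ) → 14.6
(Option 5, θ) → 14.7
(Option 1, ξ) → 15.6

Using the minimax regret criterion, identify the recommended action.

Column bests: θ=16.3, φ=16.0, ψ=16.7, ω=16.5, ξ=16.7.
Option 1 regrets: 1.8, 1.4, 0.0, 0.6, 1.1 → max 1.8
Option 2 regrets: 0.1, 1.2, 0.5, 0.0, 1.1 → max 1.2
Option 3 regrets: 0.4, 0.7, 1.2, 0.6, 2.0 → max 2.0
Option 4 regrets: 1.2, 0.0, 2.1, 1.2, 0.4 → max 2.1
Option 5 regrets: 1.6, 1.0, 0.9, 1.5, 1.7 → max 1.7
Option 6 regrets: 0.5, 1.4, 1.3, 0.1, 1.9 → max 1.9
Option 7 regrets: 0.0, 1.0, 1.3, 0.5, 0.0 → max 1.3
Smallest max regret = 1.2 → Option 2.

Option 2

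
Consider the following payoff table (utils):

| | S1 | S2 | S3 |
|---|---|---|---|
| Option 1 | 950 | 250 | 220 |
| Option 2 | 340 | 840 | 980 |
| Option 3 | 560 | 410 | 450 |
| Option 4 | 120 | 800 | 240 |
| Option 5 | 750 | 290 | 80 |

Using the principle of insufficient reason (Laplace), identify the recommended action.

Row averages: Option 1=1420/3, Option 2=720, Option 3=1420/3, Option 4=1160/3, Option 5=1120/3
Highest average = 720 → Option 2.

Option 2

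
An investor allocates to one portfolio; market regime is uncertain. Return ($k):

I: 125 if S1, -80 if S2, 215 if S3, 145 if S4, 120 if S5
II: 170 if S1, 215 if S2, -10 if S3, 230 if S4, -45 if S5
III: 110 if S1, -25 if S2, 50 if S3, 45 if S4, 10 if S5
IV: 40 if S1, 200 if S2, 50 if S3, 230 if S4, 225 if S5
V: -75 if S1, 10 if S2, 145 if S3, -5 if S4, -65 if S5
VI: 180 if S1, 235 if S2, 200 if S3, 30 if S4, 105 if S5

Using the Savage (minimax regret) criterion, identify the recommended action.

Column bests: S1=180, S2=235, S3=215, S4=230, S5=225.
I regrets: 55, 315, 0, 85, 105 → max 315
II regrets: 10, 20, 225, 0, 270 → max 270
III regrets: 70, 260, 165, 185, 215 → max 260
IV regrets: 140, 35, 165, 0, 0 → max 165
V regrets: 255, 225, 70, 235, 290 → max 290
VI regrets: 0, 0, 15, 200, 120 → max 200
Smallest max regret = 165 → IV.

IV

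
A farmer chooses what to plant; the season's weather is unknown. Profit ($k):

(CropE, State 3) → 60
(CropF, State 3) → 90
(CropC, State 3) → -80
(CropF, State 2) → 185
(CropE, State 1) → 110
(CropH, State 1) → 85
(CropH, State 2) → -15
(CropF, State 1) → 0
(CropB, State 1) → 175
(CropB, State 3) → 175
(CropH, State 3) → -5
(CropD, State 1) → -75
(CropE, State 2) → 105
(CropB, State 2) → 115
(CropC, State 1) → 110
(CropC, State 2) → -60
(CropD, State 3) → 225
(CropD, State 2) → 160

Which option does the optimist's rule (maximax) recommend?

CropD

Row maxima: CropE=110, CropH=85, CropF=185, CropC=110, CropD=225, CropB=175
Best best-case = 225 → CropD.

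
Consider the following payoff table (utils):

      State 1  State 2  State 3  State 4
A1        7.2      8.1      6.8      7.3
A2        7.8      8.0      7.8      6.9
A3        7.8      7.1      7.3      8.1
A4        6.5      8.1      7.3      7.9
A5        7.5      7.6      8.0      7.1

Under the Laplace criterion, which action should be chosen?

A2

Row averages: A1=7.35, A2=7.625, A3=7.575, A4=7.45, A5=7.55
Highest average = 7.625 → A2.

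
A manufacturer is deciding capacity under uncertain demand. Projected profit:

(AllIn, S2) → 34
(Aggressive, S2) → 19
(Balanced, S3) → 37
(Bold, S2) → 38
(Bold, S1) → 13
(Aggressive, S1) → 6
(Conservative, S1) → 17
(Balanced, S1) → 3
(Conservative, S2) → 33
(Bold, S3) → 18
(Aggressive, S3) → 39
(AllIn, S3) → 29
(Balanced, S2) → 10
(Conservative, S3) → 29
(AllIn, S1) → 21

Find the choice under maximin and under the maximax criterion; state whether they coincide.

Row minima: Conservative=17, Balanced=3, Aggressive=6, Bold=13, AllIn=21
Best worst-case = 21 → AllIn.
Row maxima: Conservative=33, Balanced=37, Aggressive=39, Bold=38, AllIn=34
Best best-case = 39 → Aggressive.

maximin → AllIn; maximax → Aggressive (disagree)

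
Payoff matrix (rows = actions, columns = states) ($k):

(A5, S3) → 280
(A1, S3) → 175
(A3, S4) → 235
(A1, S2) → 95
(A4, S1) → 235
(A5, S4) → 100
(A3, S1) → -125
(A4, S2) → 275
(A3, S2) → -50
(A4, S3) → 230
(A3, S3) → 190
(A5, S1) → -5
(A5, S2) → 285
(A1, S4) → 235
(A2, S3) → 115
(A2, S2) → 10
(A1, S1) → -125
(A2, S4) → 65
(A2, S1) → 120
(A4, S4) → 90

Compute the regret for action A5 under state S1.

240

Best payoff under S1 is 235.
Regret = 235 − (-5) = 240.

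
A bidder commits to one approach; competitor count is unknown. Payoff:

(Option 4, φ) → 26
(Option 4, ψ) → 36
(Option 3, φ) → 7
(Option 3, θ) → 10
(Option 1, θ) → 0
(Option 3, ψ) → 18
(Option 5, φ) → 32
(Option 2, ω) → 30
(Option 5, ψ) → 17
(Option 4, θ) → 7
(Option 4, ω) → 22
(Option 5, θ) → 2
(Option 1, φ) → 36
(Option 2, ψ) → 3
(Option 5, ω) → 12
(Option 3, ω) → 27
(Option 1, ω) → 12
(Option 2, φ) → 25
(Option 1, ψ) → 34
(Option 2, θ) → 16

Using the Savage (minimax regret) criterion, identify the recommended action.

Column bests: θ=16, φ=36, ψ=36, ω=30.
Option 1 regrets: 16, 0, 2, 18 → max 18
Option 2 regrets: 0, 11, 33, 0 → max 33
Option 3 regrets: 6, 29, 18, 3 → max 29
Option 4 regrets: 9, 10, 0, 8 → max 10
Option 5 regrets: 14, 4, 19, 18 → max 19
Smallest max regret = 10 → Option 4.

Option 4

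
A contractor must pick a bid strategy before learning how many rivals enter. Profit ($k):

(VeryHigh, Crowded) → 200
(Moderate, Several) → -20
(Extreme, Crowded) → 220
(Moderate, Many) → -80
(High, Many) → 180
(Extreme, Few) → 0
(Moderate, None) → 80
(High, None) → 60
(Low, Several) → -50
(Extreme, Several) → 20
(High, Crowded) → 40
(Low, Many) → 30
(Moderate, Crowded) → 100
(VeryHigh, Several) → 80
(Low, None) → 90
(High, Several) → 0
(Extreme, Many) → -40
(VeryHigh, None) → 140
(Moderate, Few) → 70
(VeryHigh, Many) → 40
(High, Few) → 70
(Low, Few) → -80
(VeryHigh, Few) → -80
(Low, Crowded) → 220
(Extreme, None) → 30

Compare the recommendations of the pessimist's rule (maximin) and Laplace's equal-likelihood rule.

Row minima: Low=-80, Moderate=-80, High=0, VeryHigh=-80, Extreme=-40
Best worst-case = 0 → High.
Row averages: Low=42, Moderate=30, High=70, VeryHigh=76, Extreme=46
Highest average = 76 → VeryHigh.

maximin → High; laplace → VeryHigh (disagree)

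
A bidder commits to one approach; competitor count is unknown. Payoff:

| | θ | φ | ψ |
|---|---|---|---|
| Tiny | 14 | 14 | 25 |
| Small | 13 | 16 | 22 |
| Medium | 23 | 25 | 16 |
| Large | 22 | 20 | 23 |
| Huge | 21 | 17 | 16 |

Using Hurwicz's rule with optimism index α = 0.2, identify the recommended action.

Large

Tiny: 0.2·25 + 0.8·14 = 16.2
Small: 0.2·22 + 0.8·13 = 14.8
Medium: 0.2·25 + 0.8·16 = 17.8
Large: 0.2·23 + 0.8·20 = 20.6
Huge: 0.2·21 + 0.8·16 = 17
Highest Hurwicz score = 20.6 → Large.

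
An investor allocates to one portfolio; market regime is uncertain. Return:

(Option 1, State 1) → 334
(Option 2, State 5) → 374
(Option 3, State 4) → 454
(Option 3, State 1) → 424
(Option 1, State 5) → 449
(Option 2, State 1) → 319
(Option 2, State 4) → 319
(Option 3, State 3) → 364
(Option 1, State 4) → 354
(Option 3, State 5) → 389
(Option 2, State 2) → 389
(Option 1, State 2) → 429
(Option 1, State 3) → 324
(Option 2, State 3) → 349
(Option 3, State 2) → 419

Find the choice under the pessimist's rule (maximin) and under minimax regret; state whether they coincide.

Row minima: Option 1=324, Option 2=319, Option 3=364
Best worst-case = 364 → Option 3.
Column bests: State 1=424, State 2=429, State 3=364, State 4=454, State 5=449.
Option 1 regrets: 90, 0, 40, 100, 0 → max 100
Option 2 regrets: 105, 40, 15, 135, 75 → max 135
Option 3 regrets: 0, 10, 0, 0, 60 → max 60
Smallest max regret = 60 → Option 3.

maximin → Option 3; minimax regret → Option 3 (agree)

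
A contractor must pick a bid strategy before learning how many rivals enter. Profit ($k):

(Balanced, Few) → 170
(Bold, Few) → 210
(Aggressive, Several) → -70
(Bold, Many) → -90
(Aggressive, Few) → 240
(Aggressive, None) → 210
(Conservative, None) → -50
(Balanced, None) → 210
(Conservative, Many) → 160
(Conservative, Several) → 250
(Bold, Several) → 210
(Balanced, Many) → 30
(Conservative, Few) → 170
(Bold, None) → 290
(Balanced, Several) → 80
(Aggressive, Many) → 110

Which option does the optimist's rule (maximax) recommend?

Bold

Row maxima: Conservative=250, Balanced=210, Aggressive=240, Bold=290
Best best-case = 290 → Bold.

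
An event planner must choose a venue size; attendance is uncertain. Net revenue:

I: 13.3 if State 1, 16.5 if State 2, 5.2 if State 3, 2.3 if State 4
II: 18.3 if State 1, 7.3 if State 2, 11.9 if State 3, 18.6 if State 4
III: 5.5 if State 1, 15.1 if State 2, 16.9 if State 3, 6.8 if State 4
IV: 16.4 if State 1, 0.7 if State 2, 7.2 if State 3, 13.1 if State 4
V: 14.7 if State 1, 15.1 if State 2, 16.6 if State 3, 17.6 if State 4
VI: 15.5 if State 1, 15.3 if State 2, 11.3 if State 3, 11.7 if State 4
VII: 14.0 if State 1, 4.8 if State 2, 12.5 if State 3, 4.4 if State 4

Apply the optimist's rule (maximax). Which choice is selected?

Row maxima: I=16.5, II=18.6, III=16.9, IV=16.4, V=17.6, VI=15.5, VII=14.0
Best best-case = 18.6 → II.

II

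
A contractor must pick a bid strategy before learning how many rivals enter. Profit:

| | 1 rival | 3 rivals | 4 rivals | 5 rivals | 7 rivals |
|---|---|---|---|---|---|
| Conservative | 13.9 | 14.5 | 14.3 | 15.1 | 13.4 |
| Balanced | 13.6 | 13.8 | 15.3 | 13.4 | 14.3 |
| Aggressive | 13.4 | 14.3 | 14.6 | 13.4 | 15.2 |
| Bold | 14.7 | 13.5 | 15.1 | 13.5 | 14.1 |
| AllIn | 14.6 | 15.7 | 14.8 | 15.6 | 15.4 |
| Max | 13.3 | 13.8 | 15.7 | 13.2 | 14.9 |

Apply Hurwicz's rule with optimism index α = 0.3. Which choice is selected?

AllIn

Conservative: 0.3·15.1 + 0.7·13.4 = 13.91
Balanced: 0.3·15.3 + 0.7·13.4 = 13.97
Aggressive: 0.3·15.2 + 0.7·13.4 = 13.94
Bold: 0.3·15.1 + 0.7·13.5 = 13.98
AllIn: 0.3·15.7 + 0.7·14.6 = 14.93
Max: 0.3·15.7 + 0.7·13.2 = 13.95
Highest Hurwicz score = 14.93 → AllIn.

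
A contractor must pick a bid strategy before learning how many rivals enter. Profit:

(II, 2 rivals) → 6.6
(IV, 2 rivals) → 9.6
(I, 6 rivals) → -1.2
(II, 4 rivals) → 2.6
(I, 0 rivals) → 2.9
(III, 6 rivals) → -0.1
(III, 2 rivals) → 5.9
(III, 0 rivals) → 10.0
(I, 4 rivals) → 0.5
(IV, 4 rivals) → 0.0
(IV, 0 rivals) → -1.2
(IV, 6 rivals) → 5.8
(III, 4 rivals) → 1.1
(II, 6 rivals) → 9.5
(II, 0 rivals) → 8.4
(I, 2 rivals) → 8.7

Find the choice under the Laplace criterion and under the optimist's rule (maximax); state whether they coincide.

Row averages: I=2.725, II=6.775, III=4.225, IV=3.55
Highest average = 6.775 → II.
Row maxima: I=8.7, II=9.5, III=10.0, IV=9.6
Best best-case = 10.0 → III.

laplace → II; maximax → III (disagree)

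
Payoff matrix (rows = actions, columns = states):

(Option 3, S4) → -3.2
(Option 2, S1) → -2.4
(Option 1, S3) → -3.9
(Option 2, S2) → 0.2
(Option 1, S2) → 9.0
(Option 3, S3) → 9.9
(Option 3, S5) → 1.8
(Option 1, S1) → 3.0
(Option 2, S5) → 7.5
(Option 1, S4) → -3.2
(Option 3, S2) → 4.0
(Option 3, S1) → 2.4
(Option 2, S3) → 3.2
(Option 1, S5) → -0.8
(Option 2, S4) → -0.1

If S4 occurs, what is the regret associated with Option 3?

Best payoff under S4 is -0.1.
Regret = -0.1 − (-3.2) = 3.1.

3.1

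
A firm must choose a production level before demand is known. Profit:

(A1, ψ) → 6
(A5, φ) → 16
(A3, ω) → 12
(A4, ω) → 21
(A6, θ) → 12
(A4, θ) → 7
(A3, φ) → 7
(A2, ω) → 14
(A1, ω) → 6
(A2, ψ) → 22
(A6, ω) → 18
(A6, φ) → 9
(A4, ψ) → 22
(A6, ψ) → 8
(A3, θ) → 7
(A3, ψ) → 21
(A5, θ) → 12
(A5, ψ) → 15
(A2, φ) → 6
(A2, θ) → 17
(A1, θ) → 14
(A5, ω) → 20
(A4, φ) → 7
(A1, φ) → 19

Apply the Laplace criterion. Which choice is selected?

A5

Row averages: A1=11.25, A2=14.75, A3=11.75, A4=14.25, A5=15.75, A6=11.75
Highest average = 15.75 → A5.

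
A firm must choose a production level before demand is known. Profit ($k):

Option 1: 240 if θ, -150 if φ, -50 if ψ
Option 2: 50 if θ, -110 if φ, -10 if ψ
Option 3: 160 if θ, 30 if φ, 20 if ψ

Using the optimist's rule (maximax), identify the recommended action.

Row maxima: Option 1=240, Option 2=50, Option 3=160
Best best-case = 240 → Option 1.

Option 1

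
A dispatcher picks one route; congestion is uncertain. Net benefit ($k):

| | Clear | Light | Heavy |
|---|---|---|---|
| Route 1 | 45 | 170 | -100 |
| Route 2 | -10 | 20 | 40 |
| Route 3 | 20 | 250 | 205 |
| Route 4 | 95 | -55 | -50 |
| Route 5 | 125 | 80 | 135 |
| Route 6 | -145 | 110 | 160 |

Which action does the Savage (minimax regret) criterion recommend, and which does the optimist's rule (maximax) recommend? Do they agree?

minimax regret → Route 3; maximax → Route 3 (agree)

Column bests: Clear=125, Light=250, Heavy=205.
Route 1 regrets: 80, 80, 305 → max 305
Route 2 regrets: 135, 230, 165 → max 230
Route 3 regrets: 105, 0, 0 → max 105
Route 4 regrets: 30, 305, 255 → max 305
Route 5 regrets: 0, 170, 70 → max 170
Route 6 regrets: 270, 140, 45 → max 270
Smallest max regret = 105 → Route 3.
Row maxima: Route 1=170, Route 2=40, Route 3=250, Route 4=95, Route 5=135, Route 6=160
Best best-case = 250 → Route 3.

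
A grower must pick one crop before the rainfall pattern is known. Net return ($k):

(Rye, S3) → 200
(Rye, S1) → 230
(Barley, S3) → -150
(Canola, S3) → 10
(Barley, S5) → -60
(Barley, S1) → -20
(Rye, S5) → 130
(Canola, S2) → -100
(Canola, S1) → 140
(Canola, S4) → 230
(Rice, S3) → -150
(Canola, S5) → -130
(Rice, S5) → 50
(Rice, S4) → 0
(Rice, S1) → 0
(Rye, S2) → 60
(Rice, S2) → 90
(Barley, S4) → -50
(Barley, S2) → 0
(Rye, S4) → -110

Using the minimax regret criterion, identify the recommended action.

Canola

Column bests: S1=230, S2=90, S3=200, S4=230, S5=130.
Rye regrets: 0, 30, 0, 340, 0 → max 340
Canola regrets: 90, 190, 190, 0, 260 → max 260
Barley regrets: 250, 90, 350, 280, 190 → max 350
Rice regrets: 230, 0, 350, 230, 80 → max 350
Smallest max regret = 260 → Canola.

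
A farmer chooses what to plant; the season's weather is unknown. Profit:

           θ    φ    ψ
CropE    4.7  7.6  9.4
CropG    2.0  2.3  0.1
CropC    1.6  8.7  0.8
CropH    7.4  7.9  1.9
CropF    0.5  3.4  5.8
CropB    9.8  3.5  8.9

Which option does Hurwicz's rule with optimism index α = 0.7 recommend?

CropE

CropE: 0.7·9.4 + 0.3·4.7 = 7.99
CropG: 0.7·2.3 + 0.3·0.1 = 1.64
CropC: 0.7·8.7 + 0.3·0.8 = 6.33
CropH: 0.7·7.9 + 0.3·1.9 = 6.1
CropF: 0.7·5.8 + 0.3·0.5 = 4.21
CropB: 0.7·9.8 + 0.3·3.5 = 7.91
Highest Hurwicz score = 7.99 → CropE.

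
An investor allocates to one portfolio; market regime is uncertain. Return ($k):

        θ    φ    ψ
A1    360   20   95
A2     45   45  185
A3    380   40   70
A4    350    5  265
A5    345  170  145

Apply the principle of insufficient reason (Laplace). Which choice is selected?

Row averages: A1=475/3, A2=275/3, A3=490/3, A4=620/3, A5=220
Highest average = 220 → A5.

A5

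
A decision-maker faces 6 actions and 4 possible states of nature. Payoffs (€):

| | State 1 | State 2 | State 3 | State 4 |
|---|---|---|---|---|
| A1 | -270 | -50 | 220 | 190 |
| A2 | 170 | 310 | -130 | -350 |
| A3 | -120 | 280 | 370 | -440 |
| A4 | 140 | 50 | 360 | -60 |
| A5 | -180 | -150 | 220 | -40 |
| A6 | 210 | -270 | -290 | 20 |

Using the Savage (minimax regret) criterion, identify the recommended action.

Column bests: State 1=210, State 2=310, State 3=370, State 4=190.
A1 regrets: 480, 360, 150, 0 → max 480
A2 regrets: 40, 0, 500, 540 → max 540
A3 regrets: 330, 30, 0, 630 → max 630
A4 regrets: 70, 260, 10, 250 → max 260
A5 regrets: 390, 460, 150, 230 → max 460
A6 regrets: 0, 580, 660, 170 → max 660
Smallest max regret = 260 → A4.

A4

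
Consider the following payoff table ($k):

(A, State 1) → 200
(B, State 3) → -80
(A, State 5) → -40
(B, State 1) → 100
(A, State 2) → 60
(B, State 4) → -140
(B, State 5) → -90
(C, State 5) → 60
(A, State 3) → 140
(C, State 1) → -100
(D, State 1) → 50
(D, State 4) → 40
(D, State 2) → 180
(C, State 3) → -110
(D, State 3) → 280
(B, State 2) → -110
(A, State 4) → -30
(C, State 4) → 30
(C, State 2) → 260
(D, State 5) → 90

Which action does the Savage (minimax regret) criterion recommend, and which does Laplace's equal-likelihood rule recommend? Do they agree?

Column bests: State 1=200, State 2=260, State 3=280, State 4=40, State 5=90.
A regrets: 0, 200, 140, 70, 130 → max 200
B regrets: 100, 370, 360, 180, 180 → max 370
C regrets: 300, 0, 390, 10, 30 → max 390
D regrets: 150, 80, 0, 0, 0 → max 150
Smallest max regret = 150 → D.
Row averages: A=66, B=-64, C=28, D=128
Highest average = 128 → D.

minimax regret → D; laplace → D (agree)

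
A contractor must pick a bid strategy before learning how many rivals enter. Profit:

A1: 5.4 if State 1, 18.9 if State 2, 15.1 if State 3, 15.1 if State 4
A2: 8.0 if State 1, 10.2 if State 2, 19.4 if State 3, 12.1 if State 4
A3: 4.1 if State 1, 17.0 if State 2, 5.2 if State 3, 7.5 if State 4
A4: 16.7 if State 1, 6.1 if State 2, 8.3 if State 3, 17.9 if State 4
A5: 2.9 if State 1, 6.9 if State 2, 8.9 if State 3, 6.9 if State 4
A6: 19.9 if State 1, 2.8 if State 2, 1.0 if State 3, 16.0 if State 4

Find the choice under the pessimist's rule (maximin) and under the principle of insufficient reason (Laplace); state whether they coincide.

maximin → A2; laplace → A1 (disagree)

Row minima: A1=5.4, A2=8.0, A3=4.1, A4=6.1, A5=2.9, A6=1.0
Best worst-case = 8.0 → A2.
Row averages: A1=13.625, A2=12.425, A3=8.45, A4=12.25, A5=6.4, A6=9.925
Highest average = 13.625 → A1.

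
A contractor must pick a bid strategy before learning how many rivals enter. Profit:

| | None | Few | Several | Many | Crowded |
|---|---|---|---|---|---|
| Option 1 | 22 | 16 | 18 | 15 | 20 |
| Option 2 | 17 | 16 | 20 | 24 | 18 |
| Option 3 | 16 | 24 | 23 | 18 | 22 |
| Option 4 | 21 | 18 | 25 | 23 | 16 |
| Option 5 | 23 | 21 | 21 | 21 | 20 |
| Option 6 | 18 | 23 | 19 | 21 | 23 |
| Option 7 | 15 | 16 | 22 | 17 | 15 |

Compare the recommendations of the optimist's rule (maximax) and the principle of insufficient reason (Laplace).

Row maxima: Option 1=22, Option 2=24, Option 3=24, Option 4=25, Option 5=23, Option 6=23, Option 7=22
Best best-case = 25 → Option 4.
Row averages: Option 1=18.2, Option 2=19, Option 3=20.6, Option 4=20.6, Option 5=21.2, Option 6=20.8, Option 7=17
Highest average = 21.2 → Option 5.

maximax → Option 4; laplace → Option 5 (disagree)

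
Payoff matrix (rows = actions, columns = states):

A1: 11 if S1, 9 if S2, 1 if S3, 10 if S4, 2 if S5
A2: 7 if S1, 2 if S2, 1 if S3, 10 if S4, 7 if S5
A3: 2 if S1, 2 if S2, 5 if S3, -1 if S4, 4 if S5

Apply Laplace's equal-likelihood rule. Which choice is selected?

A1

Row averages: A1=6.6, A2=5.4, A3=2.4
Highest average = 6.6 → A1.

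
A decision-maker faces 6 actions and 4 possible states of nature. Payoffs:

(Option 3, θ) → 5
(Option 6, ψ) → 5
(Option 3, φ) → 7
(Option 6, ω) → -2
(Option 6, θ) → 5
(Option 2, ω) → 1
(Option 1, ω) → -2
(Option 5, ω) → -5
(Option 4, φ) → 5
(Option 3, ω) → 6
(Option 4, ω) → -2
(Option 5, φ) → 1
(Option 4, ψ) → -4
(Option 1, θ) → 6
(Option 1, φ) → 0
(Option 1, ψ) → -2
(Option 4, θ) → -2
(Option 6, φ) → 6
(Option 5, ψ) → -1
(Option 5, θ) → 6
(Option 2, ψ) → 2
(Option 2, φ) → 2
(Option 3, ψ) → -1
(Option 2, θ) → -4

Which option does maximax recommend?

Option 3

Row maxima: Option 1=6, Option 2=2, Option 3=7, Option 4=5, Option 5=6, Option 6=6
Best best-case = 7 → Option 3.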